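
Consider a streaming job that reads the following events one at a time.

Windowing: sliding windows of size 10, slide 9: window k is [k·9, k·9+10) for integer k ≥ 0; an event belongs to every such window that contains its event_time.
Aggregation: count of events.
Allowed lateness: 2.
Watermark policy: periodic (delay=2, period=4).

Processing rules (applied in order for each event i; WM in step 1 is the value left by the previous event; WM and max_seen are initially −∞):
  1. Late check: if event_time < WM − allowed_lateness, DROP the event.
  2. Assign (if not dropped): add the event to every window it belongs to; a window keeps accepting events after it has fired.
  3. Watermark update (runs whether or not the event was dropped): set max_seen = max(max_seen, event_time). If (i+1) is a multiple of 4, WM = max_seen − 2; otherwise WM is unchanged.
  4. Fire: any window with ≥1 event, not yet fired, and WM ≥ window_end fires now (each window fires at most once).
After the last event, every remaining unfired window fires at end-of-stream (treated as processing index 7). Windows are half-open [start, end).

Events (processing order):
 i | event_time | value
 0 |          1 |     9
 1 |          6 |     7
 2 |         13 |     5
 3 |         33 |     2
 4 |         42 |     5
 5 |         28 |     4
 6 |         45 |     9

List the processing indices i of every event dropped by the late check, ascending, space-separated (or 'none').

5

i=0 t=1 v=9: → [0,10); WM=−∞
i=1 t=6 v=7: → [0,10); WM=−∞
i=2 t=13 v=5: → [9,19); WM=−∞
i=3 t=33 v=2: → [27,37); WM=31; [0,10) fires=2 [9,19) fires=1
i=4 t=42 v=5: → [36,46); WM=31
i=5 t=28 v=4: DROP (t<31-2); WM=31
i=6 t=45 v=9: → [45,55),[36,46); WM=31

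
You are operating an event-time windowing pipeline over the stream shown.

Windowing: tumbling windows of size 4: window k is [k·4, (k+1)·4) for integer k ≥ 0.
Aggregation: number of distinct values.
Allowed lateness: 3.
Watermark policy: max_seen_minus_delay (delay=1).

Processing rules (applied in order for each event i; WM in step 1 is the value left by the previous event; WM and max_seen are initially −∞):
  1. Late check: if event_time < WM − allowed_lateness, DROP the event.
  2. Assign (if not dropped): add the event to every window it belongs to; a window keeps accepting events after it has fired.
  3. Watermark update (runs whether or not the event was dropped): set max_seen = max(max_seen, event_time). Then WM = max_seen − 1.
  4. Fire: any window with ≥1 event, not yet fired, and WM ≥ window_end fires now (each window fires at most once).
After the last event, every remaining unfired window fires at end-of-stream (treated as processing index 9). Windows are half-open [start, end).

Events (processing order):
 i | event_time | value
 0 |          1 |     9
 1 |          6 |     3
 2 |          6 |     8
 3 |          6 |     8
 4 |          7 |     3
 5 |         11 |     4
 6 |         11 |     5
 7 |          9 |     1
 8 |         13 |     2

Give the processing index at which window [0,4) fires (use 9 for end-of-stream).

1

i=0 t=1 v=9: → [0,4); WM=0
i=1 t=6 v=3: → [4,8); WM=5; [0,4) fires=1
i=2 t=6 v=8: → [4,8); WM=5
i=3 t=6 v=8: → [4,8); WM=5
i=4 t=7 v=3: → [4,8); WM=6
i=5 t=11 v=4: → [8,12); WM=10; [4,8) fires=2
i=6 t=11 v=5: → [8,12); WM=10
i=7 t=9 v=1: → [8,12); WM=10
i=8 t=13 v=2: → [12,16); WM=12; [8,12) fires=3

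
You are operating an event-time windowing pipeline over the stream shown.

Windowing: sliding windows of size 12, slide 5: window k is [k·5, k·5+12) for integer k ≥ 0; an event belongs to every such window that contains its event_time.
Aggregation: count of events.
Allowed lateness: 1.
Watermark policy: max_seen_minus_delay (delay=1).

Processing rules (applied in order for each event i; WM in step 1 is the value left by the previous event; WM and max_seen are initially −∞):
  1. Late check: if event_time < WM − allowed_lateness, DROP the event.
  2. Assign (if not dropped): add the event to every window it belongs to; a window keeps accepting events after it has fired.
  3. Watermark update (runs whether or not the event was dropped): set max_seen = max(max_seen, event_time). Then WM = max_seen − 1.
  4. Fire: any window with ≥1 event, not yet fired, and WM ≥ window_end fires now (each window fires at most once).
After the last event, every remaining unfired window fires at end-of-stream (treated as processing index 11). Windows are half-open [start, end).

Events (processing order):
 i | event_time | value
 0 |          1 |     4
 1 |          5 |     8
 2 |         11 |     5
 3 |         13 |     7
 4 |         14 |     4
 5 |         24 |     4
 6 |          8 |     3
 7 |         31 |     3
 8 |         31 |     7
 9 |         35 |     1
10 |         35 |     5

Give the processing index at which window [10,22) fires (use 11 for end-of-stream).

i=0 t=1 v=4: → [0,12); WM=0
i=1 t=5 v=8: → [5,17),[0,12); WM=4
i=2 t=11 v=5: → [10,22),[5,17),[0,12); WM=10
i=3 t=13 v=7: → [10,22),[5,17); WM=12; [0,12) fires=3
i=4 t=14 v=4: → [10,22),[5,17); WM=13
i=5 t=24 v=4: → [20,32),[15,27); WM=23; [5,17) fires=4 [10,22) fires=3
i=6 t=8 v=3: DROP (t<23-1); WM=23
i=7 t=31 v=3: → [30,42),[25,37),[20,32); WM=30; [15,27) fires=1
i=8 t=31 v=7: → [30,42),[25,37),[20,32); WM=30
i=9 t=35 v=1: → [35,47),[30,42),[25,37); WM=34; [20,32) fires=3
i=10 t=35 v=5: → [35,47),[30,42),[25,37); WM=34

5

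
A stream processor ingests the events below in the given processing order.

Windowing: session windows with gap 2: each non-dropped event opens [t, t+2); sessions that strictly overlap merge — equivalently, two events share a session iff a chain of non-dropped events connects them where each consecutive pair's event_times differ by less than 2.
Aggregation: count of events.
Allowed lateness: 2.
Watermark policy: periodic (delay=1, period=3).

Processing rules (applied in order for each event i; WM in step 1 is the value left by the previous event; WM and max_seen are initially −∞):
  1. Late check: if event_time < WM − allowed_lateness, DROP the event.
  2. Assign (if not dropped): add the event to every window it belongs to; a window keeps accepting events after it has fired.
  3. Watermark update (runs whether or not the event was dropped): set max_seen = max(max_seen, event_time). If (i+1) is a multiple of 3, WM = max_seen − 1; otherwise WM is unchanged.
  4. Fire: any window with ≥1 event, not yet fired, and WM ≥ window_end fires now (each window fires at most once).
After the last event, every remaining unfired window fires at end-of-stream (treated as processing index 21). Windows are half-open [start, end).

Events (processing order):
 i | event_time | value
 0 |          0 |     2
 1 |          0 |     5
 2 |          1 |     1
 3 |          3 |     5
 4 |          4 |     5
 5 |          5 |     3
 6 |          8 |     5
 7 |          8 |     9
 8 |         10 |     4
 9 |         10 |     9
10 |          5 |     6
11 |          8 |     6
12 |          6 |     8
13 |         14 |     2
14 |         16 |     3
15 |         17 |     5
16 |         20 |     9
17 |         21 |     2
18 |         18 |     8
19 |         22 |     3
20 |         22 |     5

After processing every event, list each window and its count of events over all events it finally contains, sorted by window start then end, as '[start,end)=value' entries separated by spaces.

i=0 t=0 v=2: → [0,2); WM=−∞
i=1 t=0 v=5: → [0,2); WM=−∞
i=2 t=1 v=1: → [0,3); WM=0
i=3 t=3 v=5: → [3,5); WM=0
i=4 t=4 v=5: → [3,6); WM=0
i=5 t=5 v=3: → [3,7); WM=4
i=6 t=8 v=5: → [8,10); WM=4
i=7 t=8 v=9: → [8,10); WM=4
i=8 t=10 v=4: → [10,12); WM=9
i=9 t=10 v=9: → [10,12); WM=9
i=10 t=5 v=6: DROP (t<9-2); WM=9
i=11 t=8 v=6: → [8,10); WM=9
i=12 t=6 v=8: DROP (t<9-2); WM=9
i=13 t=14 v=2: → [14,16); WM=9
i=14 t=16 v=3: → [16,18); WM=15
i=15 t=17 v=5: → [16,19); WM=15
i=16 t=20 v=9: → [20,22); WM=15
i=17 t=21 v=2: → [20,23); WM=20
i=18 t=18 v=8: → [16,20); WM=20
i=19 t=22 v=3: → [20,24); WM=20
i=20 t=22 v=5: → [20,24); WM=21

[0,3)=3 [3,7)=3 [8,10)=3 [10,12)=2 [14,16)=1 [16,20)=3 [20,24)=4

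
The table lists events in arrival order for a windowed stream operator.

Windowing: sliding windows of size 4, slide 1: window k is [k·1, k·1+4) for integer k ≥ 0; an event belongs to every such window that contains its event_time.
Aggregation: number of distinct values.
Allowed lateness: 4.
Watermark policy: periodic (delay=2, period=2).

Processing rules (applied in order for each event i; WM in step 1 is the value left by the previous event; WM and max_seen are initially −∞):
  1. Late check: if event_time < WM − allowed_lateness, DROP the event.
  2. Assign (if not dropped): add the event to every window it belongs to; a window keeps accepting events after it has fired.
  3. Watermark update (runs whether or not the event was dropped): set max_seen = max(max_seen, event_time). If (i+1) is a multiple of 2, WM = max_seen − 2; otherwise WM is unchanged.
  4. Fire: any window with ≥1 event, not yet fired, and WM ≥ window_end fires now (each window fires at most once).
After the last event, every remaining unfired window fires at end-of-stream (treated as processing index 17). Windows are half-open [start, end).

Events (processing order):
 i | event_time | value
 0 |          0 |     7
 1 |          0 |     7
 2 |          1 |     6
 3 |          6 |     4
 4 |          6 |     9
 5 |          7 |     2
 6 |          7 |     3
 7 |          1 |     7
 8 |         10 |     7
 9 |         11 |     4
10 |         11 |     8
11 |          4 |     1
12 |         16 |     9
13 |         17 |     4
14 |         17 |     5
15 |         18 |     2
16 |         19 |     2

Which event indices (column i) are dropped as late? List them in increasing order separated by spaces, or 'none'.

i=0 t=0 v=7: → [0,4); WM=−∞
i=1 t=0 v=7: → [0,4); WM=-2
i=2 t=1 v=6: → [1,5),[0,4); WM=-2
i=3 t=6 v=4: → [6,10),[5,9),[4,8),[3,7); WM=4; [0,4) fires=2
i=4 t=6 v=9: → [6,10),[5,9),[4,8),[3,7); WM=4
i=5 t=7 v=2: → [7,11),[6,10),[5,9),[4,8); WM=5; [1,5) fires=1
i=6 t=7 v=3: → [7,11),[6,10),[5,9),[4,8); WM=5
i=7 t=1 v=7: → [1,5),[0,4); WM=5
i=8 t=10 v=7: → [10,14),[9,13),[8,12),[7,11); WM=5
i=9 t=11 v=4: → [11,15),[10,14),[9,13),[8,12); WM=9; [3,7) fires=2 [4,8) fires=4 [5,9) fires=4
i=10 t=11 v=8: → [11,15),[10,14),[9,13),[8,12); WM=9
i=11 t=4 v=1: DROP (t<9-4); WM=9
i=12 t=16 v=9: → [16,20),[15,19),[14,18),[13,17); WM=9
i=13 t=17 v=4: → [17,21),[16,20),[15,19),[14,18); WM=15; [6,10) fires=4 [7,11) fires=3 [8,12) fires=3 [9,13) fires=3 [10,14) fires=3 [11,15) fires=2
i=14 t=17 v=5: → [17,21),[16,20),[15,19),[14,18); WM=15
i=15 t=18 v=2: → [18,22),[17,21),[16,20),[15,19); WM=16
i=16 t=19 v=2: → [19,23),[18,22),[17,21),[16,20); WM=16

11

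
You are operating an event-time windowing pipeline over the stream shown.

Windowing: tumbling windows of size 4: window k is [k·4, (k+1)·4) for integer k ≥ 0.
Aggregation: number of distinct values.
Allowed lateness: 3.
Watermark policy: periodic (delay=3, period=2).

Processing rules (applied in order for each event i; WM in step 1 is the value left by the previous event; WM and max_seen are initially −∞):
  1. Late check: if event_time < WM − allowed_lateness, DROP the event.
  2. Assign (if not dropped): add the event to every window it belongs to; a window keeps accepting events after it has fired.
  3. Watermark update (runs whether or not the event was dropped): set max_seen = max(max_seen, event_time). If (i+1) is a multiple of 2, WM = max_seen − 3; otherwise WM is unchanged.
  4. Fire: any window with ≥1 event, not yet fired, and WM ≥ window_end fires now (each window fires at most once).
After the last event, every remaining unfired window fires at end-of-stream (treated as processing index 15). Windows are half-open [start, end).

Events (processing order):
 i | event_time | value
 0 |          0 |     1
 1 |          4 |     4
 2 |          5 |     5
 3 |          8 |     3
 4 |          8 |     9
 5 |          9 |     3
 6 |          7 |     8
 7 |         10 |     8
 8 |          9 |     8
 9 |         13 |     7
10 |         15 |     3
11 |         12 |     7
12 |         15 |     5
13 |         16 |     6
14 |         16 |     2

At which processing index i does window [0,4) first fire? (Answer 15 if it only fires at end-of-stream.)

i=0 t=0 v=1: → [0,4); WM=−∞
i=1 t=4 v=4: → [4,8); WM=1
i=2 t=5 v=5: → [4,8); WM=1
i=3 t=8 v=3: → [8,12); WM=5; [0,4) fires=1
i=4 t=8 v=9: → [8,12); WM=5
i=5 t=9 v=3: → [8,12); WM=6
i=6 t=7 v=8: → [4,8); WM=6
i=7 t=10 v=8: → [8,12); WM=7
i=8 t=9 v=8: → [8,12); WM=7
i=9 t=13 v=7: → [12,16); WM=10; [4,8) fires=3
i=10 t=15 v=3: → [12,16); WM=10
i=11 t=12 v=7: → [12,16); WM=12; [8,12) fires=3
i=12 t=15 v=5: → [12,16); WM=12
i=13 t=16 v=6: → [16,20); WM=13
i=14 t=16 v=2: → [16,20); WM=13

3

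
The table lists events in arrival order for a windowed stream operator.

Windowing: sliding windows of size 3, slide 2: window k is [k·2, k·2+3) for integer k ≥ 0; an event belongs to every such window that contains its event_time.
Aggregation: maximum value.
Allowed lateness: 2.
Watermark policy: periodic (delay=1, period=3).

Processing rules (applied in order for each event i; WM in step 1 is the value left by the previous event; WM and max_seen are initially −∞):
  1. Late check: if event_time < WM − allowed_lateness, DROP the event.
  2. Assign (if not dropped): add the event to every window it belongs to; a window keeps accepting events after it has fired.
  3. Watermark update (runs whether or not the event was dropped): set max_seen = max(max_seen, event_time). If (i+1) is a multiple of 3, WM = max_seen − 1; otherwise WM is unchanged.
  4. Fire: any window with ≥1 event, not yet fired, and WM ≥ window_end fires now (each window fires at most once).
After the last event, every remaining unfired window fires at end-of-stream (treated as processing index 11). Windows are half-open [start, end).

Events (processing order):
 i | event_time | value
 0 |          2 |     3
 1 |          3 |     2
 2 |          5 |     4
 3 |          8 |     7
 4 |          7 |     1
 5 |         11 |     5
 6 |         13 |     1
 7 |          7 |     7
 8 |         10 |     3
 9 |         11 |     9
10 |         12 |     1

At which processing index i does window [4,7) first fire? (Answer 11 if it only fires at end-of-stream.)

5

i=0 t=2 v=3: → [2,5),[0,3); WM=−∞
i=1 t=3 v=2: → [2,5); WM=−∞
i=2 t=5 v=4: → [4,7); WM=4; [0,3) fires=3
i=3 t=8 v=7: → [8,11),[6,9); WM=4
i=4 t=7 v=1: → [6,9); WM=4
i=5 t=11 v=5: → [10,13); WM=10; [2,5) fires=3 [4,7) fires=4 [6,9) fires=7
i=6 t=13 v=1: → [12,15); WM=10
i=7 t=7 v=7: DROP (t<10-2); WM=10
i=8 t=10 v=3: → [10,13),[8,11); WM=12; [8,11) fires=7
i=9 t=11 v=9: → [10,13); WM=12
i=10 t=12 v=1: → [12,15),[10,13); WM=12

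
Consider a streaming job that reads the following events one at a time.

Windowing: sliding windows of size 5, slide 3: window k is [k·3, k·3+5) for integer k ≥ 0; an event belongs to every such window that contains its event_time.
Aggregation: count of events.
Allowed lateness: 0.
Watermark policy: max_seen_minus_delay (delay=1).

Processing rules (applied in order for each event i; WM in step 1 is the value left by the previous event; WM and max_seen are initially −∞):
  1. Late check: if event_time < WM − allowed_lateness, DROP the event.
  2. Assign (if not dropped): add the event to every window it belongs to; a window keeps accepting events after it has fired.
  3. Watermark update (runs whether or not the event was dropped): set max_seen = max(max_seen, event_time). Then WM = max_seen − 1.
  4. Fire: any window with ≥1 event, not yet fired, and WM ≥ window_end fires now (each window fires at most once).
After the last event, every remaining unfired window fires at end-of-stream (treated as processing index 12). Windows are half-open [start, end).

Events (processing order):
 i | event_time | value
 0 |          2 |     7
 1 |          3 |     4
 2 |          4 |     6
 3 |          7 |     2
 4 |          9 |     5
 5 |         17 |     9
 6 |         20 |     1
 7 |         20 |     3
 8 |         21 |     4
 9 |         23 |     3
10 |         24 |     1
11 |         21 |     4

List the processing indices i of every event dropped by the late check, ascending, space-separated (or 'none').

i=0 t=2 v=7: → [0,5); WM=1
i=1 t=3 v=4: → [3,8),[0,5); WM=2
i=2 t=4 v=6: → [3,8),[0,5); WM=3
i=3 t=7 v=2: → [6,11),[3,8); WM=6; [0,5) fires=3
i=4 t=9 v=5: → [9,14),[6,11); WM=8; [3,8) fires=3
i=5 t=17 v=9: → [15,20); WM=16; [6,11) fires=2 [9,14) fires=1
i=6 t=20 v=1: → [18,23); WM=19
i=7 t=20 v=3: → [18,23); WM=19
i=8 t=21 v=4: → [21,26),[18,23); WM=20; [15,20) fires=1
i=9 t=23 v=3: → [21,26); WM=22
i=10 t=24 v=1: → [24,29),[21,26); WM=23; [18,23) fires=3
i=11 t=21 v=4: DROP (t<23-0); WM=23

11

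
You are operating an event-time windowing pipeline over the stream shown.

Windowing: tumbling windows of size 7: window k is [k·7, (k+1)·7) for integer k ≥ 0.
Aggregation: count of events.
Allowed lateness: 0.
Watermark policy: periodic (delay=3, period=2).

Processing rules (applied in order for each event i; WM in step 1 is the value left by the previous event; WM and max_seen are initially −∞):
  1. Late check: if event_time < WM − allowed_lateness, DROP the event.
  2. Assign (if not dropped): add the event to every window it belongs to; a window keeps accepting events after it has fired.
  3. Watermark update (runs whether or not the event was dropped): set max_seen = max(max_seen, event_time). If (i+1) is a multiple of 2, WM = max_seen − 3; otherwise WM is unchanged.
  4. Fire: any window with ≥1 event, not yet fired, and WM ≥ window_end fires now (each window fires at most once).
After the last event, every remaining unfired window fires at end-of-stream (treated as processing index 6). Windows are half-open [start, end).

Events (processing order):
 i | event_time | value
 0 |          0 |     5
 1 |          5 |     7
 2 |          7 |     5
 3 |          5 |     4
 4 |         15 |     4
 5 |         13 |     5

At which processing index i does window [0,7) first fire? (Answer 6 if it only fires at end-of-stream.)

5

i=0 t=0 v=5: → [0,7); WM=−∞
i=1 t=5 v=7: → [0,7); WM=2
i=2 t=7 v=5: → [7,14); WM=2
i=3 t=5 v=4: → [0,7); WM=4
i=4 t=15 v=4: → [14,21); WM=4
i=5 t=13 v=5: → [7,14); WM=12; [0,7) fires=3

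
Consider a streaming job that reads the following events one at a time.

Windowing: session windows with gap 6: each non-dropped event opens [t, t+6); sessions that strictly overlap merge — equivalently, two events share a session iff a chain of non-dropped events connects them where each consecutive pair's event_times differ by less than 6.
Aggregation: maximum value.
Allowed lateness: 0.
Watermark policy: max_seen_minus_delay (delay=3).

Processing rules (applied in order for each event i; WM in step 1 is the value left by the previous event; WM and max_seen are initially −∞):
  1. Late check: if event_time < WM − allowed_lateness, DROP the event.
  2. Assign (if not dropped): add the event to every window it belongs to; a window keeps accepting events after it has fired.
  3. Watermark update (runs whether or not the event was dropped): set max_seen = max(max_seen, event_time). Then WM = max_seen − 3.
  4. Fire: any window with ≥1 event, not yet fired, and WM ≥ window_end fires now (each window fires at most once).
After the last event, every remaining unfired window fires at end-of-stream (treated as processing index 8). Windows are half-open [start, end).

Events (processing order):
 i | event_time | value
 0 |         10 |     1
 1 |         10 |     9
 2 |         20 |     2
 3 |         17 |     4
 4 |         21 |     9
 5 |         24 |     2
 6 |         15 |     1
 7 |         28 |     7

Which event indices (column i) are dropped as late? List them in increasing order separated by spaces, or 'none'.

i=0 t=10 v=1: → [10,16); WM=7
i=1 t=10 v=9: → [10,16); WM=7
i=2 t=20 v=2: → [20,26); WM=17
i=3 t=17 v=4: → [17,26); WM=17
i=4 t=21 v=9: → [17,27); WM=18
i=5 t=24 v=2: → [17,30); WM=21
i=6 t=15 v=1: DROP (t<21-0); WM=21
i=7 t=28 v=7: → [17,34); WM=25

6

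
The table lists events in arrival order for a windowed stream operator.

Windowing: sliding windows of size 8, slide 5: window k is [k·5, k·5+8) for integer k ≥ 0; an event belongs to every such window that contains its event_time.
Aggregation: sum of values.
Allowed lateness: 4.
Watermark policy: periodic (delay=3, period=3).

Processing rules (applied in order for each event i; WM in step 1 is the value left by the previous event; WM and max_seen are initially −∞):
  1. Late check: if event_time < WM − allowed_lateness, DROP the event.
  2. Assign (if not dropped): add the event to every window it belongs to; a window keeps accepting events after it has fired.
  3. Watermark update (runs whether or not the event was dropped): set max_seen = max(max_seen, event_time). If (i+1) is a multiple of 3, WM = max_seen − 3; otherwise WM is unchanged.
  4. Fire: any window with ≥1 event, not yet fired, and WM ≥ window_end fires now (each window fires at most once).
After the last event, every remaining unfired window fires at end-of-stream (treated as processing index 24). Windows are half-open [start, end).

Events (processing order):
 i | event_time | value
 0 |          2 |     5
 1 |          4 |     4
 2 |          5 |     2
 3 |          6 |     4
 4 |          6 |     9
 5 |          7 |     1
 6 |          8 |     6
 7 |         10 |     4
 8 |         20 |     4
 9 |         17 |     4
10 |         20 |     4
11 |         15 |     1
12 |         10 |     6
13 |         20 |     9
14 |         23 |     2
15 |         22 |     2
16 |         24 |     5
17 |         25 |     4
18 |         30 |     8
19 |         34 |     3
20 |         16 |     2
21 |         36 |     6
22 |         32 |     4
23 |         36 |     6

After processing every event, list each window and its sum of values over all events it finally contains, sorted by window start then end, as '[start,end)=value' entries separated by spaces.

i=0 t=2 v=5: → [0,8); WM=−∞
i=1 t=4 v=4: → [0,8); WM=−∞
i=2 t=5 v=2: → [5,13),[0,8); WM=2
i=3 t=6 v=4: → [5,13),[0,8); WM=2
i=4 t=6 v=9: → [5,13),[0,8); WM=2
i=5 t=7 v=1: → [5,13),[0,8); WM=4
i=6 t=8 v=6: → [5,13); WM=4
i=7 t=10 v=4: → [10,18),[5,13); WM=4
i=8 t=20 v=4: → [20,28),[15,23); WM=17; [0,8) fires=25 [5,13) fires=26
i=9 t=17 v=4: → [15,23),[10,18); WM=17
i=10 t=20 v=4: → [20,28),[15,23); WM=17
i=11 t=15 v=1: → [15,23),[10,18); WM=17
i=12 t=10 v=6: DROP (t<17-4); WM=17
i=13 t=20 v=9: → [20,28),[15,23); WM=17
i=14 t=23 v=2: → [20,28); WM=20; [10,18) fires=9
i=15 t=22 v=2: → [20,28),[15,23); WM=20
i=16 t=24 v=5: → [20,28); WM=20
i=17 t=25 v=4: → [25,33),[20,28); WM=22
i=18 t=30 v=8: → [30,38),[25,33); WM=22
i=19 t=34 v=3: → [30,38); WM=22
i=20 t=16 v=2: DROP (t<22-4); WM=31; [15,23) fires=24 [20,28) fires=30
i=21 t=36 v=6: → [35,43),[30,38); WM=31
i=22 t=32 v=4: → [30,38),[25,33); WM=31
i=23 t=36 v=6: → [35,43),[30,38); WM=33; [25,33) fires=16

[0,8)=25 [5,13)=26 [10,18)=9 [15,23)=24 [20,28)=30 [25,33)=16 [30,38)=27 [35,43)=12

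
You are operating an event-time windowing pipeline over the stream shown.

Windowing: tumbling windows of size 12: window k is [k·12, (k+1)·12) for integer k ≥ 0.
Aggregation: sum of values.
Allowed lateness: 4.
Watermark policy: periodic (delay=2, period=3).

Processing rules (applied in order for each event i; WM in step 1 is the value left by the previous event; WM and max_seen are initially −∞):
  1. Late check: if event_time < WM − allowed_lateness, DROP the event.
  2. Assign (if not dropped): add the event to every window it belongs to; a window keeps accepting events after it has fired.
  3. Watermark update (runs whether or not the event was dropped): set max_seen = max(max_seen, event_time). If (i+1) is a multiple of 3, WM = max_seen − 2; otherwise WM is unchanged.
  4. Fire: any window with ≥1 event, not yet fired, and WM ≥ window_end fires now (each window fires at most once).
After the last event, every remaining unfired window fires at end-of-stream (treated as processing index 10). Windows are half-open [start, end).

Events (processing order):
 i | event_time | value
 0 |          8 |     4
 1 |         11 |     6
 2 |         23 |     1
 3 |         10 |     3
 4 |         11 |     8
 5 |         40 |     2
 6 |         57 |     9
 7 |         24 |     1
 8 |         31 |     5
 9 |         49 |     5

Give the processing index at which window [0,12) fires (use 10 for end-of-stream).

i=0 t=8 v=4: → [0,12); WM=−∞
i=1 t=11 v=6: → [0,12); WM=−∞
i=2 t=23 v=1: → [12,24); WM=21; [0,12) fires=10
i=3 t=10 v=3: DROP (t<21-4); WM=21
i=4 t=11 v=8: DROP (t<21-4); WM=21
i=5 t=40 v=2: → [36,48); WM=38; [12,24) fires=1
i=6 t=57 v=9: → [48,60); WM=38
i=7 t=24 v=1: DROP (t<38-4); WM=38
i=8 t=31 v=5: DROP (t<38-4); WM=55; [36,48) fires=2
i=9 t=49 v=5: DROP (t<55-4); WM=55

2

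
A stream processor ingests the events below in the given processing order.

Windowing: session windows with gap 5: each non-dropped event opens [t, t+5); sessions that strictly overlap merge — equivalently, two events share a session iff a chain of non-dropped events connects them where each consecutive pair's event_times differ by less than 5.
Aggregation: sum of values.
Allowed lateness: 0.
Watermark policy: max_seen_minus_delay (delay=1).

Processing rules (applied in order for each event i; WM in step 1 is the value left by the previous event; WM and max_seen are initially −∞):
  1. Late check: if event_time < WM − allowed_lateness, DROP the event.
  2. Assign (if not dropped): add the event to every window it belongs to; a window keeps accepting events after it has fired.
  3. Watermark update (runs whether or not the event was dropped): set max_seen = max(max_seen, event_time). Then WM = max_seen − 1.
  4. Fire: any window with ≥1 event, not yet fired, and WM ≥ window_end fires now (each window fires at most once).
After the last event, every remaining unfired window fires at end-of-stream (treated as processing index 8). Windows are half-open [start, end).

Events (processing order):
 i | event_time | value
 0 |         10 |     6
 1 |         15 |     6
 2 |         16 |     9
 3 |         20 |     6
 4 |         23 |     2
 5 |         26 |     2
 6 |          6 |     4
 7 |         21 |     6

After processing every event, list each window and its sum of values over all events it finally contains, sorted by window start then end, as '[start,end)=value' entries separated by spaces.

i=0 t=10 v=6: → [10,15); WM=9
i=1 t=15 v=6: → [15,20); WM=14
i=2 t=16 v=9: → [15,21); WM=15
i=3 t=20 v=6: → [15,25); WM=19
i=4 t=23 v=2: → [15,28); WM=22
i=5 t=26 v=2: → [15,31); WM=25
i=6 t=6 v=4: DROP (t<25-0); WM=25
i=7 t=21 v=6: DROP (t<25-0); WM=25

[10,15)=6 [15,31)=25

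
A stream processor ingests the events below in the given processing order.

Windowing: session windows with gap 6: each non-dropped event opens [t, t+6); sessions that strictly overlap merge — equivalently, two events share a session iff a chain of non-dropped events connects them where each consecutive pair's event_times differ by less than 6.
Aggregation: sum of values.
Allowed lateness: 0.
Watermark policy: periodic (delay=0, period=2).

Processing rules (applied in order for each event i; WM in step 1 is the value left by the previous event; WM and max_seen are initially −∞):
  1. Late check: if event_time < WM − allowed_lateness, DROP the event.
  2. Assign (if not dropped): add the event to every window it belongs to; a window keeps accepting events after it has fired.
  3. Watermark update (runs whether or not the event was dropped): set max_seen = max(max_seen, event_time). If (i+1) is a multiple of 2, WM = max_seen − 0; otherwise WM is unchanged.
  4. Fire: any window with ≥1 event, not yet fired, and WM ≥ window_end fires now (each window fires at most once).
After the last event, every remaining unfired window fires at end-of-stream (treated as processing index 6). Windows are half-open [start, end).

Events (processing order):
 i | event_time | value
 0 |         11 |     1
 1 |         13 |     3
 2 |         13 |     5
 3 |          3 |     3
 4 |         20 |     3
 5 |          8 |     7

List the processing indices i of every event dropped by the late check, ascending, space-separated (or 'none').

i=0 t=11 v=1: → [11,17); WM=−∞
i=1 t=13 v=3: → [11,19); WM=13
i=2 t=13 v=5: → [11,19); WM=13
i=3 t=3 v=3: DROP (t<13-0); WM=13
i=4 t=20 v=3: → [20,26); WM=13
i=5 t=8 v=7: DROP (t<13-0); WM=20

3 5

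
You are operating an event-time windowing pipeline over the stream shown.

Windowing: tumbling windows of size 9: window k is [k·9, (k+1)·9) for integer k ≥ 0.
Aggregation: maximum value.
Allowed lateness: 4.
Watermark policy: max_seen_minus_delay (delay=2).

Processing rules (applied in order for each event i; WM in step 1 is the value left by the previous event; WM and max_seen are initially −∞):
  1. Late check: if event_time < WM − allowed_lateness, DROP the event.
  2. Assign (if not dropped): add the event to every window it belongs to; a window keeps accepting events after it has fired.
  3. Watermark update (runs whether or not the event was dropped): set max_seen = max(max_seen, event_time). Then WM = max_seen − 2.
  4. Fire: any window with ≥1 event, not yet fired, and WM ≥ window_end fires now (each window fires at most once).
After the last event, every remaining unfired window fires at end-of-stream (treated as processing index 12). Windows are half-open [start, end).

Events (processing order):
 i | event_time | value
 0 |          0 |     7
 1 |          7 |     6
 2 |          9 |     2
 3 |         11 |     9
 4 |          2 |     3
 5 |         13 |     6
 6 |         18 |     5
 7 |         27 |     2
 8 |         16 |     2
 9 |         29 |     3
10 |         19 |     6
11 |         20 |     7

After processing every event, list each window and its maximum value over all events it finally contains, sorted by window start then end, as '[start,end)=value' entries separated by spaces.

i=0 t=0 v=7: → [0,9); WM=-2
i=1 t=7 v=6: → [0,9); WM=5
i=2 t=9 v=2: → [9,18); WM=7
i=3 t=11 v=9: → [9,18); WM=9; [0,9) fires=7
i=4 t=2 v=3: DROP (t<9-4); WM=9
i=5 t=13 v=6: → [9,18); WM=11
i=6 t=18 v=5: → [18,27); WM=16
i=7 t=27 v=2: → [27,36); WM=25; [9,18) fires=9
i=8 t=16 v=2: DROP (t<25-4); WM=25
i=9 t=29 v=3: → [27,36); WM=27; [18,27) fires=5
i=10 t=19 v=6: DROP (t<27-4); WM=27
i=11 t=20 v=7: DROP (t<27-4); WM=27

[0,9)=7 [9,18)=9 [18,27)=5 [27,36)=3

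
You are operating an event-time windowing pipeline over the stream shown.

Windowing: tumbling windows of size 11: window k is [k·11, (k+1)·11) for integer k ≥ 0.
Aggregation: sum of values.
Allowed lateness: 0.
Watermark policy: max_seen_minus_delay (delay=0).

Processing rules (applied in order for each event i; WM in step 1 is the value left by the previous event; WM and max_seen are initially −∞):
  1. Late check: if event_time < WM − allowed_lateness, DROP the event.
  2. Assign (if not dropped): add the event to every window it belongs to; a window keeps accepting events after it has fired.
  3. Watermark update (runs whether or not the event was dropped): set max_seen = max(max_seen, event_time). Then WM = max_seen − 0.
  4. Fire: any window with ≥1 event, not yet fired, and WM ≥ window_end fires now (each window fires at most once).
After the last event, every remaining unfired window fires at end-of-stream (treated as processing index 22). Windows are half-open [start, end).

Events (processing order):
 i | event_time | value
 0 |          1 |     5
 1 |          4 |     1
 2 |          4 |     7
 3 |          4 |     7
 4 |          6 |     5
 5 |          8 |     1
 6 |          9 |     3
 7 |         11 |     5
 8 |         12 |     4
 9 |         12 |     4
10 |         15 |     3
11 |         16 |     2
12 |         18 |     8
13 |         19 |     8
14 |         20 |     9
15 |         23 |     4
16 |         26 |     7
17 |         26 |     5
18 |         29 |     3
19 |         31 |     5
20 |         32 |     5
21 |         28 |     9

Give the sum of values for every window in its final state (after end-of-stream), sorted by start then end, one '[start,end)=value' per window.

[0,11)=29 [11,22)=43 [22,33)=29

i=0 t=1 v=5: → [0,11); WM=1
i=1 t=4 v=1: → [0,11); WM=4
i=2 t=4 v=7: → [0,11); WM=4
i=3 t=4 v=7: → [0,11); WM=4
i=4 t=6 v=5: → [0,11); WM=6
i=5 t=8 v=1: → [0,11); WM=8
i=6 t=9 v=3: → [0,11); WM=9
i=7 t=11 v=5: → [11,22); WM=11; [0,11) fires=29
i=8 t=12 v=4: → [11,22); WM=12
i=9 t=12 v=4: → [11,22); WM=12
i=10 t=15 v=3: → [11,22); WM=15
i=11 t=16 v=2: → [11,22); WM=16
i=12 t=18 v=8: → [11,22); WM=18
i=13 t=19 v=8: → [11,22); WM=19
i=14 t=20 v=9: → [11,22); WM=20
i=15 t=23 v=4: → [22,33); WM=23; [11,22) fires=43
i=16 t=26 v=7: → [22,33); WM=26
i=17 t=26 v=5: → [22,33); WM=26
i=18 t=29 v=3: → [22,33); WM=29
i=19 t=31 v=5: → [22,33); WM=31
i=20 t=32 v=5: → [22,33); WM=32
i=21 t=28 v=9: DROP (t<32-0); WM=32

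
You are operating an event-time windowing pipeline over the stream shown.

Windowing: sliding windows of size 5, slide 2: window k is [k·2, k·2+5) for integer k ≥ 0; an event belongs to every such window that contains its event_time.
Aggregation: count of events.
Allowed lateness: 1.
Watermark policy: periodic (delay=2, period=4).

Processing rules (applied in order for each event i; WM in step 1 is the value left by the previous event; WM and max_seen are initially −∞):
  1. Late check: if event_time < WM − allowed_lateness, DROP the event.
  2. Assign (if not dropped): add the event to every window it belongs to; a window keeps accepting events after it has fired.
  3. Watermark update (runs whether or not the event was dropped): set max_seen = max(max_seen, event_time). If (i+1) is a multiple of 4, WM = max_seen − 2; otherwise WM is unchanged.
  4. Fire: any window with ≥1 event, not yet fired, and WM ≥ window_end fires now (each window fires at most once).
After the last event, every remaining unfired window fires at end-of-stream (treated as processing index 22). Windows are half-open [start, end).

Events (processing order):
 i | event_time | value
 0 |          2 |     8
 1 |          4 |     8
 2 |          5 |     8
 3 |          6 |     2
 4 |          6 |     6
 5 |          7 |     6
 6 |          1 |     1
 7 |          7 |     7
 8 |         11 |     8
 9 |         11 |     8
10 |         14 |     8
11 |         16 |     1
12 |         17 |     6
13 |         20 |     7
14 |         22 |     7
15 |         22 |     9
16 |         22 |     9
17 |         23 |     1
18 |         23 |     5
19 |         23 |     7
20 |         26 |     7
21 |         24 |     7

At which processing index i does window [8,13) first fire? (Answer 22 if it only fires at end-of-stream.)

11

i=0 t=2 v=8: → [2,7),[0,5); WM=−∞
i=1 t=4 v=8: → [4,9),[2,7),[0,5); WM=−∞
i=2 t=5 v=8: → [4,9),[2,7); WM=−∞
i=3 t=6 v=2: → [6,11),[4,9),[2,7); WM=4
i=4 t=6 v=6: → [6,11),[4,9),[2,7); WM=4
i=5 t=7 v=6: → [6,11),[4,9); WM=4
i=6 t=1 v=1: DROP (t<4-1); WM=4
i=7 t=7 v=7: → [6,11),[4,9); WM=5; [0,5) fires=2
i=8 t=11 v=8: → [10,15),[8,13); WM=5
i=9 t=11 v=8: → [10,15),[8,13); WM=5
i=10 t=14 v=8: → [14,19),[12,17),[10,15); WM=5
i=11 t=16 v=1: → [16,21),[14,19),[12,17); WM=14; [2,7) fires=5 [4,9) fires=6 [6,11) fires=4 [8,13) fires=2
i=12 t=17 v=6: → [16,21),[14,19); WM=14
i=13 t=20 v=7: → [20,25),[18,23),[16,21); WM=14
i=14 t=22 v=7: → [22,27),[20,25),[18,23); WM=14
i=15 t=22 v=9: → [22,27),[20,25),[18,23); WM=20; [10,15) fires=3 [12,17) fires=2 [14,19) fires=3
i=16 t=22 v=9: → [22,27),[20,25),[18,23); WM=20
i=17 t=23 v=1: → [22,27),[20,25); WM=20
i=18 t=23 v=5: → [22,27),[20,25); WM=20
i=19 t=23 v=7: → [22,27),[20,25); WM=21; [16,21) fires=3
i=20 t=26 v=7: → [26,31),[24,29),[22,27); WM=21
i=21 t=24 v=7: → [24,29),[22,27),[20,25); WM=21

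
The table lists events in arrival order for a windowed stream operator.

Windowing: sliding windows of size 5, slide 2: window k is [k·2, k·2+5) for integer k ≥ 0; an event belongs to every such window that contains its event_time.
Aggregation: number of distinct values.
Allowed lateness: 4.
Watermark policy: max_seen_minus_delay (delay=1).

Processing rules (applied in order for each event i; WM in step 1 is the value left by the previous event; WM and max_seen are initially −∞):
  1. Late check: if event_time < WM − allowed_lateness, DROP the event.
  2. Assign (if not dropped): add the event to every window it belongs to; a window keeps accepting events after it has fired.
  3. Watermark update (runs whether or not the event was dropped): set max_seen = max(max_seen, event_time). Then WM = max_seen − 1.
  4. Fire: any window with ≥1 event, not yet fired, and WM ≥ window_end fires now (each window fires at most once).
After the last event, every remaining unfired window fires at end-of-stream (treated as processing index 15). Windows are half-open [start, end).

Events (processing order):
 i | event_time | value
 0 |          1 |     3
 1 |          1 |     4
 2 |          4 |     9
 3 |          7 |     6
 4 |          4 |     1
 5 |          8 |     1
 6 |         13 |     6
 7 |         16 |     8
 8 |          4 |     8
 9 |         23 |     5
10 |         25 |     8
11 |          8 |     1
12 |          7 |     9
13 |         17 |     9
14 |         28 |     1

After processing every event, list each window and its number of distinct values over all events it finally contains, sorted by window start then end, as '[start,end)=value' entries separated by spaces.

i=0 t=1 v=3: → [0,5); WM=0
i=1 t=1 v=4: → [0,5); WM=0
i=2 t=4 v=9: → [4,9),[2,7),[0,5); WM=3
i=3 t=7 v=6: → [6,11),[4,9); WM=6; [0,5) fires=3
i=4 t=4 v=1: → [4,9),[2,7),[0,5); WM=6
i=5 t=8 v=1: → [8,13),[6,11),[4,9); WM=7; [2,7) fires=2
i=6 t=13 v=6: → [12,17),[10,15); WM=12; [4,9) fires=3 [6,11) fires=2
i=7 t=16 v=8: → [16,21),[14,19),[12,17); WM=15; [8,13) fires=1 [10,15) fires=1
i=8 t=4 v=8: DROP (t<15-4); WM=15
i=9 t=23 v=5: → [22,27),[20,25); WM=22; [12,17) fires=2 [14,19) fires=1 [16,21) fires=1
i=10 t=25 v=8: → [24,29),[22,27); WM=24
i=11 t=8 v=1: DROP (t<24-4); WM=24
i=12 t=7 v=9: DROP (t<24-4); WM=24
i=13 t=17 v=9: DROP (t<24-4); WM=24
i=14 t=28 v=1: → [28,33),[26,31),[24,29); WM=27; [20,25) fires=1 [22,27) fires=2

[0,5)=4 [2,7)=2 [4,9)=3 [6,11)=2 [8,13)=1 [10,15)=1 [12,17)=2 [14,19)=1 [16,21)=1 [20,25)=1 [22,27)=2 [24,29)=2 [26,31)=1 [28,33)=1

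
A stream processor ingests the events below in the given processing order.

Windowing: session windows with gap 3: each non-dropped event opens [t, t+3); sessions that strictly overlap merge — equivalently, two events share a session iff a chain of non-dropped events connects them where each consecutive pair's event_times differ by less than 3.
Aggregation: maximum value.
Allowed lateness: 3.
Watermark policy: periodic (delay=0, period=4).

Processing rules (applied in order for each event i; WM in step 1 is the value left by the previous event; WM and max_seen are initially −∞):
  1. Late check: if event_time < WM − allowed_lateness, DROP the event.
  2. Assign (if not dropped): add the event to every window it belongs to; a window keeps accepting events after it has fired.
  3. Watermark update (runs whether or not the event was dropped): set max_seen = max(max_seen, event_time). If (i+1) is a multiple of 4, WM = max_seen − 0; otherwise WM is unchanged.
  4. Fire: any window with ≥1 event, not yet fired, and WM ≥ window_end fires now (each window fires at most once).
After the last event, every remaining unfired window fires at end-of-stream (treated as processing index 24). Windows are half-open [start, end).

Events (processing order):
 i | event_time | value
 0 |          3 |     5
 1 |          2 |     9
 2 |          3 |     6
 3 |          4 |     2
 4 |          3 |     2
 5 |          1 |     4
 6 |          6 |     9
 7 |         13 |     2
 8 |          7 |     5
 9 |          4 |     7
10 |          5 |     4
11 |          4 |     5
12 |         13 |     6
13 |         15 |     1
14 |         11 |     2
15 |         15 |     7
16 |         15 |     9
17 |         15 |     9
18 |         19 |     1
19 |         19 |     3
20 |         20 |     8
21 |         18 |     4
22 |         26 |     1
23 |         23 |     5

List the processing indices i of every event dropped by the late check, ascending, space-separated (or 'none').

8 9 10 11

i=0 t=3 v=5: → [3,6); WM=−∞
i=1 t=2 v=9: → [2,6); WM=−∞
i=2 t=3 v=6: → [2,6); WM=−∞
i=3 t=4 v=2: → [2,7); WM=4
i=4 t=3 v=2: → [2,7); WM=4
i=5 t=1 v=4: → [1,7); WM=4
i=6 t=6 v=9: → [1,9); WM=4
i=7 t=13 v=2: → [13,16); WM=13
i=8 t=7 v=5: DROP (t<13-3); WM=13
i=9 t=4 v=7: DROP (t<13-3); WM=13
i=10 t=5 v=4: DROP (t<13-3); WM=13
i=11 t=4 v=5: DROP (t<13-3); WM=13
i=12 t=13 v=6: → [13,16); WM=13
i=13 t=15 v=1: → [13,18); WM=13
i=14 t=11 v=2: → [11,18); WM=13
i=15 t=15 v=7: → [11,18); WM=15
i=16 t=15 v=9: → [11,18); WM=15
i=17 t=15 v=9: → [11,18); WM=15
i=18 t=19 v=1: → [19,22); WM=15
i=19 t=19 v=3: → [19,22); WM=19
i=20 t=20 v=8: → [19,23); WM=19
i=21 t=18 v=4: → [18,23); WM=19
i=22 t=26 v=1: → [26,29); WM=19
i=23 t=23 v=5: → [23,26); WM=26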